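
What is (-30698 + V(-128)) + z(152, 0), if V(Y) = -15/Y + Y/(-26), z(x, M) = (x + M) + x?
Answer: -50567229/1664 ≈ -30389.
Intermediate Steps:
z(x, M) = M + 2*x (z(x, M) = (M + x) + x = M + 2*x)
V(Y) = -15/Y - Y/26 (V(Y) = -15/Y + Y*(-1/26) = -15/Y - Y/26)
(-30698 + V(-128)) + z(152, 0) = (-30698 + (-15/(-128) - 1/26*(-128))) + (0 + 2*152) = (-30698 + (-15*(-1/128) + 64/13)) + (0 + 304) = (-30698 + (15/128 + 64/13)) + 304 = (-30698 + 8387/1664) + 304 = -51073085/1664 + 304 = -50567229/1664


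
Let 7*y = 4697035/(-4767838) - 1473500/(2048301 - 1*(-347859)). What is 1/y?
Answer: -285612567552/65286630995 ≈ -4.3747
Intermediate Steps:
y = -65286630995/285612567552 (y = (4697035/(-4767838) - 1473500/(2048301 - 1*(-347859)))/7 = (4697035*(-1/4767838) - 1473500/(2048301 + 347859))/7 = (-4697035/4767838 - 1473500/2396160)/7 = (-4697035/4767838 - 1473500*1/2396160)/7 = (-4697035/4767838 - 73675/119808)/7 = (⅐)*(-457006416965/285612567552) = -65286630995/285612567552 ≈ -0.22858)
1/y = 1/(-65286630995/285612567552) = -285612567552/65286630995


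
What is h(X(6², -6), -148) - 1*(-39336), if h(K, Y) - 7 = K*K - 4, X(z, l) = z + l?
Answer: 40239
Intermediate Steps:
X(z, l) = l + z
h(K, Y) = 3 + K² (h(K, Y) = 7 + (K*K - 4) = 7 + (K² - 4) = 7 + (-4 + K²) = 3 + K²)
h(X(6², -6), -148) - 1*(-39336) = (3 + (-6 + 6²)²) - 1*(-39336) = (3 + (-6 + 36)²) + 39336 = (3 + 30²) + 39336 = (3 + 900) + 39336 = 903 + 39336 = 40239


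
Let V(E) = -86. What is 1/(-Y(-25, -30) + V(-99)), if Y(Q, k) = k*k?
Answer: -1/986 ≈ -0.0010142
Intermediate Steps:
Y(Q, k) = k²
1/(-Y(-25, -30) + V(-99)) = 1/(-1*(-30)² - 86) = 1/(-1*900 - 86) = 1/(-900 - 86) = 1/(-986) = -1/986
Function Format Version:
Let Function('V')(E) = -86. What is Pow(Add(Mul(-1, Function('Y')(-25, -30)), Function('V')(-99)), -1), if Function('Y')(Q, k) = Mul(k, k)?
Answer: Rational(-1, 986) ≈ -0.0010142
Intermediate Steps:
Function('Y')(Q, k) = Pow(k, 2)
Pow(Add(Mul(-1, Function('Y')(-25, -30)), Function('V')(-99)), -1) = Pow(Add(Mul(-1, Pow(-30, 2)), -86), -1) = Pow(Add(Mul(-1, 900), -86), -1) = Pow(Add(-900, -86), -1) = Pow(-986, -1) = Rational(-1, 986)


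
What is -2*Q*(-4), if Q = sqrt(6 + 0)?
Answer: 8*sqrt(6) ≈ 19.596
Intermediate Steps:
Q = sqrt(6) ≈ 2.4495
-2*Q*(-4) = -2*sqrt(6)*(-4) = 8*sqrt(6)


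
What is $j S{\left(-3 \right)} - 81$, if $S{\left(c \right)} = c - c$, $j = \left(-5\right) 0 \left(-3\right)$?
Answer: $-81$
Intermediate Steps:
$j = 0$ ($j = 0 \left(-3\right) = 0$)
$S{\left(c \right)} = 0$
$j S{\left(-3 \right)} - 81 = 0 \cdot 0 - 81 = 0 - 81 = -81$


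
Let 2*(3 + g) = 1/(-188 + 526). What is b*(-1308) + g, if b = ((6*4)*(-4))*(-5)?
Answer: -424421867/676 ≈ -6.2784e+5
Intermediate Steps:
b = 480 (b = (24*(-4))*(-5) = -96*(-5) = 480)
g = -2027/676 (g = -3 + 1/(2*(-188 + 526)) = -3 + (½)/338 = -3 + (½)*(1/338) = -3 + 1/676 = -2027/676 ≈ -2.9985)
b*(-1308) + g = 480*(-1308) - 2027/676 = -627840 - 2027/676 = -424421867/676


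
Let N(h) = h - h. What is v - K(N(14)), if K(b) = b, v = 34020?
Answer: 34020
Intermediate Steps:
N(h) = 0
v - K(N(14)) = 34020 - 1*0 = 34020 + 0 = 34020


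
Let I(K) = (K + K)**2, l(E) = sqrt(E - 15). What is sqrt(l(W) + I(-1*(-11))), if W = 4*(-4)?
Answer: sqrt(484 + I*sqrt(31)) ≈ 22.0 + 0.1265*I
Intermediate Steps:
W = -16
l(E) = sqrt(-15 + E)
I(K) = 4*K**2 (I(K) = (2*K)**2 = 4*K**2)
sqrt(l(W) + I(-1*(-11))) = sqrt(sqrt(-15 - 16) + 4*(-1*(-11))**2) = sqrt(sqrt(-31) + 4*11**2) = sqrt(I*sqrt(31) + 4*121) = sqrt(I*sqrt(31) + 484) = sqrt(484 + I*sqrt(31))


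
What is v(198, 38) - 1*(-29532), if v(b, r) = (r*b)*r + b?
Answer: 315642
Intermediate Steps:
v(b, r) = b + b*r² (v(b, r) = (b*r)*r + b = b*r² + b = b + b*r²)
v(198, 38) - 1*(-29532) = 198*(1 + 38²) - 1*(-29532) = 198*(1 + 1444) + 29532 = 198*1445 + 29532 = 286110 + 29532 = 315642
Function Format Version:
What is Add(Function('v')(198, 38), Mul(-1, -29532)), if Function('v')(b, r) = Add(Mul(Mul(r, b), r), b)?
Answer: 315642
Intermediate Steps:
Function('v')(b, r) = Add(b, Mul(b, Pow(r, 2))) (Function('v')(b, r) = Add(Mul(Mul(b, r), r), b) = Add(Mul(b, Pow(r, 2)), b) = Add(b, Mul(b, Pow(r, 2))))
Add(Function('v')(198, 38), Mul(-1, -29532)) = Add(Mul(198, Add(1, Pow(38, 2))), Mul(-1, -29532)) = Add(Mul(198, Add(1, 1444)), 29532) = Add(Mul(198, 1445), 29532) = Add(286110, 29532) = 315642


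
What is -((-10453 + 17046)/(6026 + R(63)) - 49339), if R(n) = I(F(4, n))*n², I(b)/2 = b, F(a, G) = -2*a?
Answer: 2835913635/57478 ≈ 49339.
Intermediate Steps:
I(b) = 2*b
R(n) = -16*n² (R(n) = (2*(-2*4))*n² = (2*(-8))*n² = -16*n²)
-((-10453 + 17046)/(6026 + R(63)) - 49339) = -((-10453 + 17046)/(6026 - 16*63²) - 49339) = -(6593/(6026 - 16*3969) - 49339) = -(6593/(6026 - 63504) - 49339) = -(6593/(-57478) - 49339) = -(6593*(-1/57478) - 49339) = -(-6593/57478 - 49339) = -1*(-2835913635/57478) = 2835913635/57478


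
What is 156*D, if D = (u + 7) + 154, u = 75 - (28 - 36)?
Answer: 38064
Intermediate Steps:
u = 83 (u = 75 - 1*(-8) = 75 + 8 = 83)
D = 244 (D = (83 + 7) + 154 = 90 + 154 = 244)
156*D = 156*244 = 38064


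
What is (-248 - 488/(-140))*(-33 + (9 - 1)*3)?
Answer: 77022/35 ≈ 2200.6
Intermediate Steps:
(-248 - 488/(-140))*(-33 + (9 - 1)*3) = (-248 - 488*(-1/140))*(-33 + 8*3) = (-248 + 122/35)*(-33 + 24) = -8558/35*(-9) = 77022/35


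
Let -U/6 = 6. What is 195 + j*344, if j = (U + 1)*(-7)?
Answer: 84475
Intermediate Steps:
U = -36 (U = -6*6 = -36)
j = 245 (j = (-36 + 1)*(-7) = -35*(-7) = 245)
195 + j*344 = 195 + 245*344 = 195 + 84280 = 84475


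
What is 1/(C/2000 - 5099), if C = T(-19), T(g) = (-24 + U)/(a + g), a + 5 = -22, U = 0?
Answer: -11500/58638497 ≈ -0.00019612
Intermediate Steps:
a = -27 (a = -5 - 22 = -27)
T(g) = -24/(-27 + g) (T(g) = (-24 + 0)/(-27 + g) = -24/(-27 + g))
C = 12/23 (C = -24/(-27 - 19) = -24/(-46) = -24*(-1/46) = 12/23 ≈ 0.52174)
1/(C/2000 - 5099) = 1/((12/23)/2000 - 5099) = 1/((12/23)*(1/2000) - 5099) = 1/(3/11500 - 5099) = 1/(-58638497/11500) = -11500/58638497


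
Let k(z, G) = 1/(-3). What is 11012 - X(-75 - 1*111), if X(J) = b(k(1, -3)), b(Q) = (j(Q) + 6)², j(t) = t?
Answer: 98819/9 ≈ 10980.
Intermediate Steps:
k(z, G) = -⅓
b(Q) = (6 + Q)² (b(Q) = (Q + 6)² = (6 + Q)²)
X(J) = 289/9 (X(J) = (6 - ⅓)² = (17/3)² = 289/9)
11012 - X(-75 - 1*111) = 11012 - 1*289/9 = 11012 - 289/9 = 98819/9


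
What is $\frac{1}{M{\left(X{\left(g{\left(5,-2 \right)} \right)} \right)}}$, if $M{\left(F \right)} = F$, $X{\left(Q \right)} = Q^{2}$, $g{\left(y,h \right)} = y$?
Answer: $\frac{1}{25} \approx 0.04$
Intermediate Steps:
$\frac{1}{M{\left(X{\left(g{\left(5,-2 \right)} \right)} \right)}} = \frac{1}{5^{2}} = \frac{1}{25}$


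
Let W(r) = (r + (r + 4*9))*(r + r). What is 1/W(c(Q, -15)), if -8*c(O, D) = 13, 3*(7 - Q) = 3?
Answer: -16/1703 ≈ -0.0093952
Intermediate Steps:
Q = 6 (Q = 7 - ⅓*3 = 7 - 1 = 6)
c(O, D) = -13/8 (c(O, D) = -⅛*13 = -13/8)
W(r) = 2*r*(36 + 2*r) (W(r) = (r + (r + 36))*(2*r) = (r + (36 + r))*(2*r) = (36 + 2*r)*(2*r) = 2*r*(36 + 2*r))
1/W(c(Q, -15)) = 1/(4*(-13/8)*(18 - 13/8)) = 1/(4*(-13/8)*(131/8)) = 1/(-1703/16) = -16/1703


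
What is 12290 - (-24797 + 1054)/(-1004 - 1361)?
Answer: 29042107/2365 ≈ 12280.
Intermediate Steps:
12290 - (-24797 + 1054)/(-1004 - 1361) = 12290 - (-23743)/(-2365) = 12290 - (-23743)*(-1)/2365 = 12290 - 1*23743/2365 = 12290 - 23743/2365 = 29042107/2365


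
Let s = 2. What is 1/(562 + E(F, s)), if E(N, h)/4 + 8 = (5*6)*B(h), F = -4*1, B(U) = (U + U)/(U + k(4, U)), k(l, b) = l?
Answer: 1/610 ≈ 0.0016393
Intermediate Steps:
B(U) = 2*U/(4 + U) (B(U) = (U + U)/(U + 4) = (2*U)/(4 + U) = 2*U/(4 + U))
F = -4
E(N, h) = -32 + 240*h/(4 + h) (E(N, h) = -32 + 4*((5*6)*(2*h/(4 + h))) = -32 + 4*(30*(2*h/(4 + h))) = -32 + 4*(60*h/(4 + h)) = -32 + 240*h/(4 + h))
1/(562 + E(F, s)) = 1/(562 + 16*(-8 + 13*2)/(4 + 2)) = 1/(562 + 16*(-8 + 26)/6) = 1/(562 + 16*(⅙)*18) = 1/(562 + 48) = 1/610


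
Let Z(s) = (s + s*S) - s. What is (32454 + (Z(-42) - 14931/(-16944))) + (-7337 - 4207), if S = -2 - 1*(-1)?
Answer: 118341873/5648 ≈ 20953.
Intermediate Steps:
S = -1 (S = -2 + 1 = -1)
Z(s) = -s (Z(s) = (s + s*(-1)) - s = (s - s) - s = 0 - s = -s)
(32454 + (Z(-42) - 14931/(-16944))) + (-7337 - 4207) = (32454 + (-1*(-42) - 14931/(-16944))) + (-7337 - 4207) = (32454 + (42 - 14931*(-1/16944))) - 11544 = (32454 + (42 + 4977/5648)) - 11544 = (32454 + 242193/5648) - 11544 = 183542385/5648 - 11544 = 118341873/5648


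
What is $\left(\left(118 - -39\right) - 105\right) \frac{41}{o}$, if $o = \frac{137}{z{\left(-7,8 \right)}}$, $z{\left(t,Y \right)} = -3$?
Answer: $- \frac{6396}{137} \approx -46.686$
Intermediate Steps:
$o = - \frac{137}{3}$ ($o = \frac{137}{-3} = 137 \left(- \frac{1}{3}\right) = - \frac{137}{3} \approx -45.667$)
$\left(\left(118 - -39\right) - 105\right) \frac{41}{o} = \left(\left(118 - -39\right) - 105\right) \frac{41}{- \frac{137}{3}} = \left(\left(118 + 39\right) - 105\right) 41 \left(- \frac{3}{137}\right) = \left(157 - 105\right) \left(- \frac{123}{137}\right) = 52 \left(- \frac{123}{137}\right) = - \frac{6396}{137}$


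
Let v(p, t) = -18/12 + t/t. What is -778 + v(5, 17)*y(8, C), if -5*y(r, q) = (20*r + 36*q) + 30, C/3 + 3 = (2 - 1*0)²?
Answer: -3741/5 ≈ -748.20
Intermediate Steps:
C = 3 (C = -9 + 3*(2 - 1*0)² = -9 + 3*(2 + 0)² = -9 + 3*2² = -9 + 3*4 = -9 + 12 = 3)
v(p, t) = -½ (v(p, t) = -18*1/12 + 1 = -3/2 + 1 = -½)
y(r, q) = -6 - 4*r - 36*q/5 (y(r, q) = -((20*r + 36*q) + 30)/5 = -(30 + 20*r + 36*q)/5 = -6 - 4*r - 36*q/5)
-778 + v(5, 17)*y(8, C) = -778 - (-6 - 4*8 - 36/5*3)/2 = -778 - (-6 - 32 - 108/5)/2 = -778 - ½*(-298/5) = -778 + 149/5 = -3741/5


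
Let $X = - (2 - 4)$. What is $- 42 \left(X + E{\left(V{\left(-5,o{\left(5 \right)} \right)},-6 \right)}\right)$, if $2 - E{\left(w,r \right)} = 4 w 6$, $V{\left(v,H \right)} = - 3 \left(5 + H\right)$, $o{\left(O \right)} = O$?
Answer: $-30408$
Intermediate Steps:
$V{\left(v,H \right)} = -15 - 3 H$
$E{\left(w,r \right)} = 2 - 24 w$ ($E{\left(w,r \right)} = 2 - 4 w 6 = 2 - 24 w$)
$X = 2$ ($X = \left(-1\right) \left(-2\right) = 2$)
$- 42 \left(X + E{\left(V{\left(-5,o{\left(5 \right)} \right)},-6 \right)}\right) = - 42 \left(2 - \left(-2 + 24 \left(-15 - 15\right)\right)\right) = - 42 \left(2 + \left(2 - -720\right)\right) = - 42 \left(2 + \left(2 + 720\right)\right) = - 42 \left(2 + 722\right) = \left(-42\right) 724 = -30408$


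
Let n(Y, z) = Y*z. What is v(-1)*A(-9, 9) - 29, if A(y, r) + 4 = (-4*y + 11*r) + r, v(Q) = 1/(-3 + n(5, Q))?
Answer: -93/2 ≈ -46.500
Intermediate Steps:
v(Q) = 1/(-3 + 5*Q)
A(y, r) = -4 - 4*y + 12*r (A(y, r) = -4 + ((-4*y + 11*r) + r) = -4 + (-4*y + 12*r) = -4 - 4*y + 12*r)
v(-1)*A(-9, 9) - 29 = (-4 - 4*(-9) + 12*9)/(-3 + 5*(-1)) - 29 = (-4 + 36 + 108)/(-3 - 5) - 29 = 140/(-8) - 29 = -⅛*140 - 29 = -35/2 - 29 = -93/2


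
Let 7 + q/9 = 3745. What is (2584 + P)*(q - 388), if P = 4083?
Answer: 221704418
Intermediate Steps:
q = 33642 (q = -63 + 9*3745 = -63 + 33705 = 33642)
(2584 + P)*(q - 388) = (2584 + 4083)*(33642 - 388) = 6667*33254 = 221704418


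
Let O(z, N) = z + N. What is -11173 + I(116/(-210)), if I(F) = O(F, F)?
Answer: -1173281/105 ≈ -11174.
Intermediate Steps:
O(z, N) = N + z
I(F) = 2*F (I(F) = F + F = 2*F)
-11173 + I(116/(-210)) = -11173 + 2*(116/(-210)) = -11173 + 2*(116*(-1/210)) = -11173 + 2*(-58/105) = -11173 - 116/105 = -1173281/105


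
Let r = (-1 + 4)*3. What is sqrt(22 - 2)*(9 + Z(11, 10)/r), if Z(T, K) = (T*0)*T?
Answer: 18*sqrt(5) ≈ 40.249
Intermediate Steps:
Z(T, K) = 0 (Z(T, K) = 0*T = 0)
r = 9 (r = 3*3 = 9)
sqrt(22 - 2)*(9 + Z(11, 10)/r) = sqrt(22 - 2)*(9 + 0/9) = sqrt(20)*(9 + 0*(1/9)) = (2*sqrt(5))*(9 + 0) = (2*sqrt(5))*9 = 18*sqrt(5)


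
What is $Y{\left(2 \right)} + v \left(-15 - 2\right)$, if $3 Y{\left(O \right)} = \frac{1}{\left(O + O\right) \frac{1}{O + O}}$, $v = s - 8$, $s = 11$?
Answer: $- \frac{152}{3} \approx -50.667$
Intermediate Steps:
$v = 3$ ($v = 11 - 8 = 3$)
$Y{\left(O \right)} = \frac{1}{3}$ ($Y{\left(O \right)} = \frac{1}{3 \frac{O + O}{O + O}} = \frac{1}{3 \frac{2 O}{2 O}} = \frac{1}{3 \cdot 2 O \frac{1}{2 O}} = \frac{1}{3 \cdot 1} = \frac{1}{3} \cdot 1 = \frac{1}{3}$)
$Y{\left(2 \right)} + v \left(-15 - 2\right) = \frac{1}{3} + 3 \left(-15 - 2\right) = \frac{1}{3} + 3 \left(-17\right) = \frac{1}{3} - 51 = - \frac{152}{3}$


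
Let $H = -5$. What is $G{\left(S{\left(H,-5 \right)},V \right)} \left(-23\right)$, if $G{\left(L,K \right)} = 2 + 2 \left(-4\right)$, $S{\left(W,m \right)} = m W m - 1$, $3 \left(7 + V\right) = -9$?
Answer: $138$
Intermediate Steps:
$V = -10$ ($V = -7 + \frac{1}{3} \left(-9\right) = -7 - 3 = -10$)
$S{\left(W,m \right)} = -1 + W m^{2}$ ($S{\left(W,m \right)} = W m m - 1 = W m^{2} - 1 = -1 + W m^{2}$)
$G{\left(L,K \right)} = -6$ ($G{\left(L,K \right)} = 2 - 8 = -6$)
$G{\left(S{\left(H,-5 \right)},V \right)} \left(-23\right) = \left(-6\right) \left(-23\right) = 138$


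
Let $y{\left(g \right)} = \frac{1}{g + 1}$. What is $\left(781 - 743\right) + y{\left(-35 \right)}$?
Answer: $\frac{1291}{34} \approx 37.971$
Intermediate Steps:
$y{\left(g \right)} = \frac{1}{1 + g}$
$\left(781 - 743\right) + y{\left(-35 \right)} = \left(781 - 743\right) + \frac{1}{1 - 35} = 38 + \frac{1}{-34} = 38 - \frac{1}{34} = \frac{1291}{34}$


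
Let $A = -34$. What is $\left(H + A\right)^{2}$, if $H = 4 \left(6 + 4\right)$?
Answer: $36$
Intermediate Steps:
$H = 40$ ($H = 4 \cdot 10 = 40$)
$\left(H + A\right)^{2} = \left(40 - 34\right)^{2} = 6^{2} = 36$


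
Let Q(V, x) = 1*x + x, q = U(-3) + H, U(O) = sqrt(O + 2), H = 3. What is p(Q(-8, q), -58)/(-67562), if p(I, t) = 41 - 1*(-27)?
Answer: -34/33781 ≈ -0.0010065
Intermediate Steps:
U(O) = sqrt(2 + O)
q = 3 + I (q = sqrt(2 - 3) + 3 = sqrt(-1) + 3 = I + 3 = 3 + I ≈ 3.0 + 1.0*I)
Q(V, x) = 2*x (Q(V, x) = x + x = 2*x)
p(I, t) = 68 (p(I, t) = 41 + 27 = 68)
p(Q(-8, q), -58)/(-67562) = 68/(-67562) = 68*(-1/67562) = -34/33781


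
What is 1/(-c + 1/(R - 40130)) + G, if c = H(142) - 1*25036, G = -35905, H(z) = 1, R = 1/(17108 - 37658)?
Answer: -741282098581124924/20645651006985 ≈ -35905.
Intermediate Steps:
R = -1/20550 (R = 1/(-20550) = -1/20550 ≈ -4.8662e-5)
c = -25035 (c = 1 - 1*25036 = 1 - 25036 = -25035)
1/(-c + 1/(R - 40130)) + G = 1/(-1*(-25035) + 1/(-1/20550 - 40130)) - 35905 = 1/(25035 + 1/(-824671501/20550)) - 35905 = 1/(25035 - 20550/824671501) - 35905 = 1/(20645651006985/824671501) - 35905 = 824671501/20645651006985 - 35905 = -741282098581124924/20645651006985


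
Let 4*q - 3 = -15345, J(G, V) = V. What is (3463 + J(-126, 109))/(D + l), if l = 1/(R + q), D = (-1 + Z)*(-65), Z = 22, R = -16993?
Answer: -148798804/56861807 ≈ -2.6168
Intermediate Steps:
q = -7671/2 (q = ¾ + (¼)*(-15345) = ¾ - 15345/4 = -7671/2 ≈ -3835.5)
D = -1365 (D = (-1 + 22)*(-65) = 21*(-65) = -1365)
l = -2/41657 (l = 1/(-16993 - 7671/2) = 1/(-41657/2) = -2/41657 ≈ -4.8011e-5)
(3463 + J(-126, 109))/(D + l) = (3463 + 109)/(-1365 - 2/41657) = 3572/(-56861807/41657) = 3572*(-41657/56861807) = -148798804/56861807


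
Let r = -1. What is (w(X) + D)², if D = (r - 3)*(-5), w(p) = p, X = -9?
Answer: 121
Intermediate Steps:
D = 20 (D = (-1 - 3)*(-5) = -4*(-5) = 20)
(w(X) + D)² = (-9 + 20)² = 11² = 121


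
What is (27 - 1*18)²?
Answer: 81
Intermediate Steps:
(27 - 1*18)² = (27 - 18)² = 9² = 81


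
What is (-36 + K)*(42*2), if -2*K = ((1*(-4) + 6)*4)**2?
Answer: -5712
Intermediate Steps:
K = -32 (K = -16*(1*(-4) + 6)**2/2 = -16*(-4 + 6)**2/2 = -(2*4)**2/2 = -1/2*8**2 = -1/2*64 = -32)
(-36 + K)*(42*2) = (-36 - 32)*(42*2) = -68*84 = -5712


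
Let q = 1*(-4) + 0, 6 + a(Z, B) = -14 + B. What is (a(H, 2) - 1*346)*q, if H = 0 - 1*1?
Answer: 1456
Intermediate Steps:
H = -1 (H = 0 - 1 = -1)
a(Z, B) = -20 + B (a(Z, B) = -6 + (-14 + B) = -20 + B)
q = -4 (q = -4 + 0 = -4)
(a(H, 2) - 1*346)*q = ((-20 + 2) - 1*346)*(-4) = (-18 - 346)*(-4) = -364*(-4) = 1456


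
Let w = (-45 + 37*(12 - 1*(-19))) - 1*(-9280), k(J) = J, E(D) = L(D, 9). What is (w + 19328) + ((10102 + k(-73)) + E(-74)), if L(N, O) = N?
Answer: 39665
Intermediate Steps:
E(D) = D
w = 10382 (w = (-45 + 37*(12 + 19)) + 9280 = (-45 + 37*31) + 9280 = (-45 + 1147) + 9280 = 1102 + 9280 = 10382)
(w + 19328) + ((10102 + k(-73)) + E(-74)) = (10382 + 19328) + ((10102 - 73) - 74) = 29710 + (10029 - 74) = 29710 + 9955 = 39665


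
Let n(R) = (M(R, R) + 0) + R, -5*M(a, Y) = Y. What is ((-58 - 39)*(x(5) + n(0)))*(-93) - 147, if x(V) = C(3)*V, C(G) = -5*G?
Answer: -676722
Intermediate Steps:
M(a, Y) = -Y/5
n(R) = 4*R/5 (n(R) = (-R/5 + 0) + R = -R/5 + R = 4*R/5)
x(V) = -15*V (x(V) = (-5*3)*V = -15*V)
((-58 - 39)*(x(5) + n(0)))*(-93) - 147 = ((-58 - 39)*(-15*5 + (⅘)*0))*(-93) - 147 = -97*(-75 + 0)*(-93) - 147 = -97*(-75)*(-93) - 147 = 7275*(-93) - 147 = -676575 - 147 = -676722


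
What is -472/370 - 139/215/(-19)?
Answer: -187669/151145 ≈ -1.2416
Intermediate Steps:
-472/370 - 139/215/(-19) = -472*1/370 - 139*1/215*(-1/19) = -236/185 - 139/215*(-1/19) = -236/185 + 139/4085 = -187669/151145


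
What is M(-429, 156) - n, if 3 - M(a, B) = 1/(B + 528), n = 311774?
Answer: -213251365/684 ≈ -3.1177e+5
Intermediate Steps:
M(a, B) = 3 - 1/(528 + B) (M(a, B) = 3 - 1/(B + 528) = 3 - 1/(528 + B))
M(-429, 156) - n = (1583 + 3*156)/(528 + 156) - 1*311774 = (1583 + 468)/684 - 311774 = (1/684)*2051 - 311774 = 2051/684 - 311774 = -213251365/684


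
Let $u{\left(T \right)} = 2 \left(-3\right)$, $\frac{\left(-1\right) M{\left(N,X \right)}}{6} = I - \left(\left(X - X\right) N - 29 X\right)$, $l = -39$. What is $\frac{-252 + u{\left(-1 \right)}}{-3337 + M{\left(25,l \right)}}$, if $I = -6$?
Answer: $- \frac{258}{3485} \approx -0.074032$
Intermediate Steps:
$M{\left(N,X \right)} = 36 - 174 X$ ($M{\left(N,X \right)} = - 6 \left(-6 - \left(\left(X - X\right) N - 29 X\right)\right) = - 6 \left(-6 - \left(0 N - 29 X\right)\right) = - 6 \left(-6 - \left(0 - 29 X\right)\right) = - 6 \left(-6 - - 29 X\right) = - 6 \left(-6 + 29 X\right) = 36 - 174 X$)
$u{\left(T \right)} = -6$
$\frac{-252 + u{\left(-1 \right)}}{-3337 + M{\left(25,l \right)}} = \frac{-252 - 6}{-3337 + \left(36 - -6786\right)} = - \frac{258}{-3337 + \left(36 + 6786\right)} = - \frac{258}{-3337 + 6822} = - \frac{258}{3485}$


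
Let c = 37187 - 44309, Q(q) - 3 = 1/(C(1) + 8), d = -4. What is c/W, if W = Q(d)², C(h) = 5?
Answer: -601809/800 ≈ -752.26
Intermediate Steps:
Q(q) = 40/13 (Q(q) = 3 + 1/(5 + 8) = 3 + 1/13 = 40/13)
W = 1600/169 (W = (40/13)² = 1600/169 ≈ 9.4675)
c = -7122
c/W = -7122/1600/169 = -7122*169/1600 = -601809/800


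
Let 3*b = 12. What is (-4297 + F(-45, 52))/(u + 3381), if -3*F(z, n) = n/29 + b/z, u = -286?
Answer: -16824979/12116925 ≈ -1.3886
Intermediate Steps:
b = 4 (b = (1/3)*12 = 4)
F(z, n) = -4/(3*z) - n/87 (F(z, n) = -(n/29 + 4/z)/3 = -(4/z + n/29)/3 = -4/(3*z) - n/87)
(-4297 + F(-45, 52))/(u + 3381) = (-4297 + (1/87)*(-116 - 1*52*(-45))/(-45))/(-286 + 3381) = (-4297 + (1/87)*(-1/45)*(-116 + 2340))/3095 = (-4297 + (1/87)*(-1/45)*2224)*(1/3095) = (-4297 - 2224/3915)*(1/3095) = -16824979/3915*1/3095 = -16824979/12116925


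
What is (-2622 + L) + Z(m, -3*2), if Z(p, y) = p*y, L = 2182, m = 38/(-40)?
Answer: -4343/10 ≈ -434.30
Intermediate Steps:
m = -19/20 (m = 38*(-1/40) = -19/20 ≈ -0.95000)
(-2622 + L) + Z(m, -3*2) = (-2622 + 2182) - (-57)*2/20 = -440 - 19/20*(-6) = -440 + 57/10 = -4343/10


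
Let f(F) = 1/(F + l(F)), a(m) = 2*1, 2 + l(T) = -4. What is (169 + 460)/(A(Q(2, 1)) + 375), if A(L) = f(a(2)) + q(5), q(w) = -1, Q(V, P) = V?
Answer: 2516/1495 ≈ 1.6829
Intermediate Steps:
l(T) = -6 (l(T) = -2 - 4 = -6)
a(m) = 2
f(F) = 1/(-6 + F) (f(F) = 1/(F - 6) = 1/(-6 + F))
A(L) = -5/4 (A(L) = 1/(-6 + 2) - 1 = 1/(-4) - 1 = -¼ - 1 = -5/4)
(169 + 460)/(A(Q(2, 1)) + 375) = (169 + 460)/(-5/4 + 375) = 629/(1495/4) = 629*(4/1495) = 2516/1495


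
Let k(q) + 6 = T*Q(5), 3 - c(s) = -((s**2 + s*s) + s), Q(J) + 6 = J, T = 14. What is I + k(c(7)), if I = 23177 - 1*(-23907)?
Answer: 47064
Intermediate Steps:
Q(J) = -6 + J
c(s) = 3 + s + 2*s**2 (c(s) = 3 - (-1)*((s**2 + s*s) + s) = 3 - (-1)*((s**2 + s**2) + s) = 3 - (-1)*(2*s**2 + s) = 3 - (-1)*(s + 2*s**2) = 3 - (-s - 2*s**2) = 3 + (s + 2*s**2) = 3 + s + 2*s**2)
k(q) = -20 (k(q) = -6 + 14*(-6 + 5) = -6 + 14*(-1) = -6 - 14 = -20)
I = 47084 (I = 23177 + 23907 = 47084)
I + k(c(7)) = 47084 - 20 = 47064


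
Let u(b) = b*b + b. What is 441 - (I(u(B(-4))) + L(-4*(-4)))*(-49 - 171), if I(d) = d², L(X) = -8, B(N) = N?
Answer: 30361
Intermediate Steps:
u(b) = b + b² (u(b) = b² + b = b + b²)
441 - (I(u(B(-4))) + L(-4*(-4)))*(-49 - 171) = 441 - ((-4*(1 - 4))² - 8)*(-49 - 171) = 441 - ((-4*(-3))² - 8)*(-220) = 441 - (12² - 8)*(-220) = 441 - (144 - 8)*(-220) = 441 - 136*(-220) = 441 - 1*(-29920) = 441 + 29920 = 30361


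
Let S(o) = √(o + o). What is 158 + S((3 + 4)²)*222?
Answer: 158 + 1554*√2 ≈ 2355.7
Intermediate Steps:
S(o) = √2*√o (S(o) = √(2*o) = √2*√o)
158 + S((3 + 4)²)*222 = 158 + (√2*√((3 + 4)²))*222 = 158 + (√2*√(7²))*222 = 158 + (√2*√49)*222 = 158 + (√2*7)*222 = 158 + (7*√2)*222 = 158 + 1554*√2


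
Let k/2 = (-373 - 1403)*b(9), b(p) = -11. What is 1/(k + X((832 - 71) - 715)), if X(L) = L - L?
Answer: 1/39072 ≈ 2.5594e-5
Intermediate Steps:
X(L) = 0
k = 39072 (k = 2*((-373 - 1403)*(-11)) = 2*(-1776*(-11)) = 2*19536 = 39072)
1/(k + X((832 - 71) - 715)) = 1/(39072 + 0) = 1/39072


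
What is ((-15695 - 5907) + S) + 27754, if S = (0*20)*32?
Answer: 6152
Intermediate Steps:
S = 0 (S = 0*32 = 0)
((-15695 - 5907) + S) + 27754 = ((-15695 - 5907) + 0) + 27754 = (-21602 + 0) + 27754 = -21602 + 27754 = 6152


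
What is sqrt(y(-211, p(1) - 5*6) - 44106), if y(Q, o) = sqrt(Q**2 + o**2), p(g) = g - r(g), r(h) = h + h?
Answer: sqrt(-44106 + sqrt(45482)) ≈ 209.51*I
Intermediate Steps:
r(h) = 2*h
p(g) = -g (p(g) = g - 2*g = -g)
sqrt(y(-211, p(1) - 5*6) - 44106) = sqrt(sqrt((-211)**2 + (-1*1 - 5*6)**2) - 44106) = sqrt(sqrt(44521 + (-1 - 30)**2) - 44106) = sqrt(sqrt(44521 + (-31)**2) - 44106) = sqrt(sqrt(44521 + 961) - 44106) = sqrt(sqrt(45482) - 44106) = sqrt(-44106 + sqrt(45482))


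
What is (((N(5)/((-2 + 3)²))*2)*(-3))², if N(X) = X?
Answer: 900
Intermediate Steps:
(((N(5)/((-2 + 3)²))*2)*(-3))² = (((5/((-2 + 3)²))*2)*(-3))² = (((5/(1²))*2)*(-3))² = (((5/1)*2)*(-3))² = (((5*1)*2)*(-3))² = ((5*2)*(-3))² = (10*(-3))² = (-30)² = 900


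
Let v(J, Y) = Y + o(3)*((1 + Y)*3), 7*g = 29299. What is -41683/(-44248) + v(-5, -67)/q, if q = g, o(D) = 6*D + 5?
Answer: -210019839/1296422152 ≈ -0.16200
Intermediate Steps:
o(D) = 5 + 6*D
g = 29299/7 (g = (⅐)*29299 = 29299/7 ≈ 4185.6)
q = 29299/7 ≈ 4185.6
v(J, Y) = 69 + 70*Y (v(J, Y) = Y + (5 + 6*3)*((1 + Y)*3) = Y + (5 + 18)*(3 + 3*Y) = Y + 23*(3 + 3*Y) = Y + (69 + 69*Y) = 69 + 70*Y)
-41683/(-44248) + v(-5, -67)/q = -41683/(-44248) + (69 + 70*(-67))/(29299/7) = -41683*(-1/44248) + (69 - 4690)*(7/29299) = 41683/44248 - 4621*7/29299 = 41683/44248 - 32347/29299 = -210019839/1296422152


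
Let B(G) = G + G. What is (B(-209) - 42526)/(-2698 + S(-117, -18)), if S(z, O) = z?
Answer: 42944/2815 ≈ 15.255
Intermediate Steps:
B(G) = 2*G
(B(-209) - 42526)/(-2698 + S(-117, -18)) = (2*(-209) - 42526)/(-2698 - 117) = (-418 - 42526)/(-2815) = -42944*(-1/2815) = 42944/2815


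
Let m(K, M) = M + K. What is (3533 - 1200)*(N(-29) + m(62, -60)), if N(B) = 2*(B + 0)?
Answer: -130648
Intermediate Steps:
m(K, M) = K + M
N(B) = 2*B
(3533 - 1200)*(N(-29) + m(62, -60)) = (3533 - 1200)*(2*(-29) + (62 - 60)) = 2333*(-58 + 2) = 2333*(-56) = -130648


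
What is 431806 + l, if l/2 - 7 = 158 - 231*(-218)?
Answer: 532852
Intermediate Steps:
l = 101046 (l = 14 + 2*(158 - 231*(-218)) = 14 + 2*(158 + 50358) = 14 + 2*50516 = 14 + 101032 = 101046)
431806 + l = 431806 + 101046 = 532852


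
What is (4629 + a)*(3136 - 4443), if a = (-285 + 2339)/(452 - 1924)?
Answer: -4451533519/736 ≈ -6.0483e+6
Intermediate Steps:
a = -1027/736 (a = 2054/(-1472) = 2054*(-1/1472) = -1027/736 ≈ -1.3954)
(4629 + a)*(3136 - 4443) = (4629 - 1027/736)*(3136 - 4443) = (3405917/736)*(-1307) = -4451533519/736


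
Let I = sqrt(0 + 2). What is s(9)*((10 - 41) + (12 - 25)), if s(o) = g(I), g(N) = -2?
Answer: 88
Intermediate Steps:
I = sqrt(2) ≈ 1.4142
s(o) = -2
s(9)*((10 - 41) + (12 - 25)) = -2*((10 - 41) + (12 - 25)) = -2*(-31 - 13) = -2*(-44) = 88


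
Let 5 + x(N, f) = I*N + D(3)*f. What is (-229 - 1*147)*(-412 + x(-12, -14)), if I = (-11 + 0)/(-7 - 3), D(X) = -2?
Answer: 756136/5 ≈ 1.5123e+5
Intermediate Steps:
I = 11/10 (I = -11/(-10) = -11*(-⅒) = 11/10 ≈ 1.1000)
x(N, f) = -5 - 2*f + 11*N/10 (x(N, f) = -5 + (11*N/10 - 2*f) = -5 + (-2*f + 11*N/10) = -5 - 2*f + 11*N/10)
(-229 - 1*147)*(-412 + x(-12, -14)) = (-229 - 1*147)*(-412 + (-5 - 2*(-14) + (11/10)*(-12))) = (-229 - 147)*(-412 + (-5 + 28 - 66/5)) = -376*(-412 + 49/5) = -376*(-2011/5) = 756136/5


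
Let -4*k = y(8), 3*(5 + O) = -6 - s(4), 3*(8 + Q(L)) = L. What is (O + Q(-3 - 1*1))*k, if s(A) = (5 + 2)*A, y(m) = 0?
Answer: 0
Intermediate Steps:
s(A) = 7*A
Q(L) = -8 + L/3
O = -49/3 (O = -5 + (-6 - 7*4)/3 = -5 + (-6 - 1*28)/3 = -5 + (-6 - 28)/3 = -5 + (⅓)*(-34) = -5 - 34/3 = -49/3 ≈ -16.333)
k = 0 (k = -¼*0 = 0)
(O + Q(-3 - 1*1))*k = (-49/3 + (-8 + (-3 - 1*1)/3))*0 = (-49/3 + (-8 + (-3 - 1)/3))*0 = (-49/3 + (-8 + (⅓)*(-4)))*0 = (-49/3 + (-8 - 4/3))*0 = (-49/3 - 28/3)*0 = -77/3*0 = 0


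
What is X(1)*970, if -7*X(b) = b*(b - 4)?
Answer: 2910/7 ≈ 415.71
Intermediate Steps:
X(b) = -b*(-4 + b)/7 (X(b) = -b*(b - 4)/7 = -b*(-4 + b)/7)
X(1)*970 = ((⅐)*1*(4 - 1*1))*970 = ((⅐)*1*(4 - 1))*970 = ((⅐)*1*3)*970 = (3/7)*970 = 2910/7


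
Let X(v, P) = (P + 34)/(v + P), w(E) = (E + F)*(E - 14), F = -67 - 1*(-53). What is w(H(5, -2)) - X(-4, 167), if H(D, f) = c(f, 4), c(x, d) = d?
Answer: 16099/163 ≈ 98.767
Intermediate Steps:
F = -14 (F = -67 + 53 = -14)
H(D, f) = 4
w(E) = (-14 + E)**2 (w(E) = (E - 14)*(E - 14) = (-14 + E)*(-14 + E) = (-14 + E)**2)
X(v, P) = (34 + P)/(P + v)
w(H(5, -2)) - X(-4, 167) = (196 + 4**2 - 28*4) - (34 + 167)/(167 - 4) = (196 + 16 - 112) - 201/163 = 100 - 201/163 = 16099/163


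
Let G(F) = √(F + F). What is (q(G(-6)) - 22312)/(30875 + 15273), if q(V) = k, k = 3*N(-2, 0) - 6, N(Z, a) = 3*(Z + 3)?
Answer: -22309/46148 ≈ -0.48342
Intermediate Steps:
N(Z, a) = 9 + 3*Z (N(Z, a) = 3*(3 + Z) = 9 + 3*Z)
G(F) = √2*√F (G(F) = √(2*F) = √2*√F)
k = 3 (k = 3*(9 + 3*(-2)) - 6 = 3*(9 - 6) - 6 = 3*3 - 6 = 9 - 6 = 3)
q(V) = 3
(q(G(-6)) - 22312)/(30875 + 15273) = (3 - 22312)/(30875 + 15273) = -22309/46148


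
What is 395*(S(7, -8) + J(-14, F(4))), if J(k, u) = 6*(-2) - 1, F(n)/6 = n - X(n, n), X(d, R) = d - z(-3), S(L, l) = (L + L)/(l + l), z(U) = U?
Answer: -43845/8 ≈ -5480.6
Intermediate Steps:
S(L, l) = L/l (S(L, l) = (2*L)/((2*l)) = (2*L)*(1/(2*l)) = L/l)
X(d, R) = 3 + d (X(d, R) = d - 1*(-3) = d + 3 = 3 + d)
F(n) = -18 (F(n) = 6*(n - (3 + n)) = 6*(n + (-3 - n)) = 6*(-3) = -18)
J(k, u) = -13 (J(k, u) = -12 - 1 = -13)
395*(S(7, -8) + J(-14, F(4))) = 395*(7/(-8) - 13) = 395*(7*(-⅛) - 13) = 395*(-7/8 - 13) = 395*(-111/8) = -43845/8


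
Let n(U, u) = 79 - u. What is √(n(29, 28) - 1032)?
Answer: 3*I*√109 ≈ 31.321*I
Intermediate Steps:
√(n(29, 28) - 1032) = √((79 - 1*28) - 1032) = √((79 - 28) - 1032) = √(51 - 1032) = √(-981) = 3*I*√109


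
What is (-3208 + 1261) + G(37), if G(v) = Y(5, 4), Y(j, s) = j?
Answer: -1942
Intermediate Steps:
G(v) = 5
(-3208 + 1261) + G(37) = (-3208 + 1261) + 5 = -1947 + 5 = -1942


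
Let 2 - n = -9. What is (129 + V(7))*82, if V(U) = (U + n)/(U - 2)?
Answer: 54366/5 ≈ 10873.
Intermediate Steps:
n = 11 (n = 2 - 1*(-9) = 2 + 9 = 11)
V(U) = (11 + U)/(-2 + U) (V(U) = (U + 11)/(U - 2) = (11 + U)/(-2 + U))
(129 + V(7))*82 = (129 + (11 + 7)/(-2 + 7))*82 = (129 + 18/5)*82 = (663/5)*82 = 54366/5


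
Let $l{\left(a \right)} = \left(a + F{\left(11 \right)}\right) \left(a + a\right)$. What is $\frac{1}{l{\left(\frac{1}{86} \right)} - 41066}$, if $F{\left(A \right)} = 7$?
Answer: $- \frac{3698}{151861465} \approx -2.4351 \cdot 10^{-5}$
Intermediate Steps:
$l{\left(a \right)} = 2 a \left(7 + a\right)$ ($l{\left(a \right)} = \left(a + 7\right) \left(a + a\right) = \left(7 + a\right) 2 a = 2 a \left(7 + a\right)$)
$\frac{1}{l{\left(\frac{1}{86} \right)} - 41066} = \frac{1}{\frac{2 \left(7 + \frac{1}{86}\right)}{86} - 41066} = \frac{1}{2 \cdot \frac{1}{86} \left(7 + \frac{1}{86}\right) - 41066} = \frac{1}{2 \cdot \frac{1}{86} \cdot \frac{603}{86} - 41066} = \frac{1}{\frac{603}{3698} - 41066} = \frac{1}{- \frac{151861465}{3698}} = - \frac{3698}{151861465}$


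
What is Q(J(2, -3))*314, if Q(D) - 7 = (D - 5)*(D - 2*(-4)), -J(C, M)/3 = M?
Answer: 23550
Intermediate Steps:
J(C, M) = -3*M
Q(D) = 7 + (-5 + D)*(8 + D) (Q(D) = 7 + (D - 5)*(D - 2*(-4)) = 7 + (-5 + D)*(D + 8) = 7 + (-5 + D)*(8 + D))
Q(J(2, -3))*314 = (-33 + (-3*(-3))² + 3*(-3*(-3)))*314 = (-33 + 9² + 3*9)*314 = (-33 + 81 + 27)*314 = 75*314 = 23550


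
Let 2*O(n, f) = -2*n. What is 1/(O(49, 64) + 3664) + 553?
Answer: 1999096/3615 ≈ 553.00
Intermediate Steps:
O(n, f) = -n (O(n, f) = (-2*n)/2 = -n)
1/(O(49, 64) + 3664) + 553 = 1/(-1*49 + 3664) + 553 = 1/(-49 + 3664) + 553 = 1/3615 + 553 = 1999096/3615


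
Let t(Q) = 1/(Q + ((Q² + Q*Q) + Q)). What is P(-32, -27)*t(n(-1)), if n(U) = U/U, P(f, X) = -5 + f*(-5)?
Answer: 155/4 ≈ 38.750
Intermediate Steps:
P(f, X) = -5 - 5*f
n(U) = 1
t(Q) = 1/(2*Q + 2*Q²) (t(Q) = 1/(Q + ((Q² + Q²) + Q)) = 1/(Q + (2*Q² + Q)) = 1/(Q + (Q + 2*Q²)) = 1/(2*Q + 2*Q²))
P(-32, -27)*t(n(-1)) = (-5 - 5*(-32))*((½)/(1*(1 + 1))) = (-5 + 160)*((½)*1/2) = 155*((½)*1*(½)) = 155*(¼) = 155/4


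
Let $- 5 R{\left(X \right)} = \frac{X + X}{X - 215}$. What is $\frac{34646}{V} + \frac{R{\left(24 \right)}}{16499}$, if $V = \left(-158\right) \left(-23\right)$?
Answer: $\frac{272950716251}{28629642265} \approx 9.5338$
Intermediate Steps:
$V = 3634$
$R{\left(X \right)} = - \frac{2 X}{5 \left(-215 + X\right)}$ ($R{\left(X \right)} = - \frac{\left(X + X\right) \frac{1}{X - 215}}{5} = - \frac{2 X \frac{1}{-215 + X}}{5} = - \frac{2 X}{5 \left(-215 + X\right)}$)
$\frac{34646}{V} + \frac{R{\left(24 \right)}}{16499} = \frac{34646}{3634} + \frac{\left(-2\right) 24 \frac{1}{-1075 + 5 \cdot 24}}{16499} = 34646 \cdot \frac{1}{3634} + \left(-2\right) 24 \frac{1}{-1075 + 120} \cdot \frac{1}{16499} = \frac{17323}{1817} + \left(-2\right) 24 \frac{1}{-955} \cdot \frac{1}{16499} = \frac{17323}{1817} + \left(-2\right) 24 \left(- \frac{1}{955}\right) \frac{1}{16499} = \frac{17323}{1817} + \frac{48}{955} \cdot \frac{1}{16499} = \frac{17323}{1817} + \frac{48}{15756545} = \frac{272950716251}{28629642265}$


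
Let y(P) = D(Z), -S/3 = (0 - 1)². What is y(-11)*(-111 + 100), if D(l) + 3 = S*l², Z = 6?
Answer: 1221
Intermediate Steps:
S = -3 (S = -3*(0 - 1)² = -3*(-1)² = -3*1 = -3)
D(l) = -3 - 3*l²
y(P) = -111 (y(P) = -3 - 3*6² = -3 - 3*36 = -3 - 108 = -111)
y(-11)*(-111 + 100) = -111*(-111 + 100) = -111*(-11) = 1221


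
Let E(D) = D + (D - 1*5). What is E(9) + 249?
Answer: 262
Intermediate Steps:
E(D) = -5 + 2*D (E(D) = D + (D - 5) = D + (-5 + D) = -5 + 2*D)
E(9) + 249 = (-5 + 2*9) + 249 = (-5 + 18) + 249 = 13 + 249 = 262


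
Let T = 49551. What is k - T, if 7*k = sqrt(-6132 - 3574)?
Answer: -49551 + I*sqrt(9706)/7 ≈ -49551.0 + 14.074*I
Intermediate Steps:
k = I*sqrt(9706)/7 (k = sqrt(-6132 - 3574)/7 = sqrt(-9706)/7 = (I*sqrt(9706))/7 = I*sqrt(9706)/7 ≈ 14.074*I)
k - T = I*sqrt(9706)/7 - 1*49551 = I*sqrt(9706)/7 - 49551 = -49551 + I*sqrt(9706)/7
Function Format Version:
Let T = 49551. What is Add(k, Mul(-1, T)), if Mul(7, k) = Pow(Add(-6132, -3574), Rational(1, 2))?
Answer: Add(-49551, Mul(Rational(1, 7), I, Pow(9706, Rational(1, 2)))) ≈ Add(-49551., Mul(14.074, I))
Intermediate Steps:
k = Mul(Rational(1, 7), I, Pow(9706, Rational(1, 2))) (k = Mul(Rational(1, 7), Pow(Add(-6132, -3574), Rational(1, 2))) = Mul(Rational(1, 7), Pow(-9706, Rational(1, 2))) = Mul(Rational(1, 7), Mul(I, Pow(9706, Rational(1, 2)))) = Mul(Rational(1, 7), I, Pow(9706, Rational(1, 2))) ≈ Mul(14.074, I))
Add(k, Mul(-1, T)) = Add(Mul(Rational(1, 7), I, Pow(9706, Rational(1, 2))), Mul(-1, 49551)) = Add(Mul(Rational(1, 7), I, Pow(9706, Rational(1, 2))), -49551) = Add(-49551, Mul(Rational(1, 7), I, Pow(9706, Rational(1, 2))))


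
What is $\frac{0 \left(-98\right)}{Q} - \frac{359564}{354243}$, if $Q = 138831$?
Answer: $- \frac{359564}{354243} \approx -1.015$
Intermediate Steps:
$\frac{0 \left(-98\right)}{Q} - \frac{359564}{354243} = \frac{0 \left(-98\right)}{138831} - \frac{359564}{354243} = 0 \cdot \frac{1}{138831} - \frac{359564}{354243} = 0 - \frac{359564}{354243} = - \frac{359564}{354243}$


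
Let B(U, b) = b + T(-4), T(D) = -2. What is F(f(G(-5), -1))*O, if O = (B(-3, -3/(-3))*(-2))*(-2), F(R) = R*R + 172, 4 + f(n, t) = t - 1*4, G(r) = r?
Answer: -1012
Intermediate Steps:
f(n, t) = -8 + t (f(n, t) = -4 + (t - 1*4) = -4 + (t - 4) = -4 + (-4 + t) = -8 + t)
F(R) = 172 + R² (F(R) = R² + 172 = 172 + R²)
B(U, b) = -2 + b (B(U, b) = b - 2 = -2 + b)
O = -4 (O = ((-2 - 3/(-3))*(-2))*(-2) = ((-2 - 3*(-⅓))*(-2))*(-2) = ((-2 + 1)*(-2))*(-2) = -1*(-2)*(-2) = 2*(-2) = -4)
F(f(G(-5), -1))*O = (172 + (-8 - 1)²)*(-4) = (172 + (-9)²)*(-4) = (172 + 81)*(-4) = 253*(-4) = -1012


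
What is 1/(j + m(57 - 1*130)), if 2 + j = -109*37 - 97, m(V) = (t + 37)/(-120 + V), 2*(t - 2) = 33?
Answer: -386/1595063 ≈ -0.00024200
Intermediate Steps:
t = 37/2 (t = 2 + (½)*33 = 2 + 33/2 = 37/2 ≈ 18.500)
m(V) = 111/(2*(-120 + V)) (m(V) = (37/2 + 37)/(-120 + V) = 111/(2*(-120 + V)))
j = -4132 (j = -2 + (-109*37 - 97) = -2 + (-4033 - 97) = -2 - 4130 = -4132)
1/(j + m(57 - 1*130)) = 1/(-4132 + 111/(2*(-120 + (57 - 1*130)))) = 1/(-4132 + 111/(2*(-120 + (57 - 130)))) = 1/(-4132 + 111/(2*(-120 - 73))) = 1/(-4132 + (111/2)/(-193)) = 1/(-4132 + (111/2)*(-1/193)) = 1/(-4132 - 111/386) = 1/(-1595063/386) = -386/1595063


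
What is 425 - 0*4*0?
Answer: 425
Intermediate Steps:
425 - 0*4*0 = 425 - 0*0 = 425 - 1*0 = 425 + 0 = 425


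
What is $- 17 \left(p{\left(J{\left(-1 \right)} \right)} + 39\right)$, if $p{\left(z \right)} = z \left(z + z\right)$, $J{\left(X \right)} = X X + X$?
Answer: $-663$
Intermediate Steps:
$J{\left(X \right)} = X + X^{2}$ ($J{\left(X \right)} = X^{2} + X = X + X^{2}$)
$p{\left(z \right)} = 2 z^{2}$ ($p{\left(z \right)} = z 2 z = 2 z^{2}$)
$- 17 \left(p{\left(J{\left(-1 \right)} \right)} + 39\right) = - 17 \left(2 \left(- (1 - 1)\right)^{2} + 39\right) = - 17 \left(2 \left(\left(-1\right) 0\right)^{2} + 39\right) = - 17 \left(2 \cdot 0^{2} + 39\right) = - 17 \left(2 \cdot 0 + 39\right) = - 17 \left(0 + 39\right) = \left(-17\right) 39 = -663$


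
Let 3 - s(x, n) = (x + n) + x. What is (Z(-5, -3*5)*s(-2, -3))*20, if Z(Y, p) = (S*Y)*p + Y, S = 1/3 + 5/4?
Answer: 22750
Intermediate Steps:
S = 19/12 (S = 1*(⅓) + 5*(¼) = ⅓ + 5/4 = 19/12 ≈ 1.5833)
s(x, n) = 3 - n - 2*x (s(x, n) = 3 - ((x + n) + x) = 3 - ((n + x) + x) = 3 - (n + 2*x) = 3 + (-n - 2*x) = 3 - n - 2*x)
Z(Y, p) = Y + 19*Y*p/12 (Z(Y, p) = (19*Y/12)*p + Y = 19*Y*p/12 + Y = Y + 19*Y*p/12)
(Z(-5, -3*5)*s(-2, -3))*20 = (((1/12)*(-5)*(12 + 19*(-3*5)))*(3 - 1*(-3) - 2*(-2)))*20 = (((1/12)*(-5)*(12 + 19*(-15)))*(3 + 3 + 4))*20 = (((1/12)*(-5)*(12 - 285))*10)*20 = (((1/12)*(-5)*(-273))*10)*20 = ((455/4)*10)*20 = (2275/2)*20 = 22750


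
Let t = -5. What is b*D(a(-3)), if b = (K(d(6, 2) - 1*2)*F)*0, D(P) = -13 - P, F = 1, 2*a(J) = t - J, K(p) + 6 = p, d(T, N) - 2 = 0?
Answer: 0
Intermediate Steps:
d(T, N) = 2 (d(T, N) = 2 + 0 = 2)
K(p) = -6 + p
a(J) = -5/2 - J/2 (a(J) = (-5 - J)/2 = -5/2 - J/2)
b = 0 (b = ((-6 + (2 - 1*2))*1)*0 = ((-6 + (2 - 2))*1)*0 = ((-6 + 0)*1)*0 = -6*1*0 = -6*0 = 0)
b*D(a(-3)) = 0*(-13 - (-5/2 - ½*(-3))) = 0*(-13 - (-5/2 + 3/2)) = 0*(-13 - 1*(-1)) = 0*(-13 + 1) = 0*(-12) = 0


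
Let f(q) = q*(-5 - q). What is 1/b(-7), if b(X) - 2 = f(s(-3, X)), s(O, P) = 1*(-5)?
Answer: ½ ≈ 0.50000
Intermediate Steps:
s(O, P) = -5
b(X) = 2 (b(X) = 2 - 1*(-5)*(5 - 5) = 2 - 1*(-5)*0 = 2 + 0 = 2)
1/b(-7) = 1/2 = ½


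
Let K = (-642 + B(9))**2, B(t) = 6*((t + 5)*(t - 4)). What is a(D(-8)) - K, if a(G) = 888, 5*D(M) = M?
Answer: -48396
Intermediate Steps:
D(M) = M/5
B(t) = 6*(-4 + t)*(5 + t) (B(t) = 6*((5 + t)*(-4 + t)) = 6*((-4 + t)*(5 + t)) = 6*(-4 + t)*(5 + t))
K = 49284 (K = (-642 + (-120 + 6*9 + 6*9**2))**2 = (-642 + (-120 + 54 + 6*81))**2 = (-642 + (-120 + 54 + 486))**2 = (-642 + 420)**2 = (-222)**2 = 49284)
a(D(-8)) - K = 888 - 1*49284 = 888 - 49284 = -48396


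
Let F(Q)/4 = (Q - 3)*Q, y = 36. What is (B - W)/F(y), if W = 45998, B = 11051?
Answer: -353/48 ≈ -7.3542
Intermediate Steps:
F(Q) = 4*Q*(-3 + Q) (F(Q) = 4*((Q - 3)*Q) = 4*((-3 + Q)*Q) = 4*(Q*(-3 + Q)) = 4*Q*(-3 + Q))
(B - W)/F(y) = (11051 - 1*45998)/((4*36*(-3 + 36))) = (11051 - 45998)/((4*36*33)) = -34947/4752 = -34947*1/4752 = -353/48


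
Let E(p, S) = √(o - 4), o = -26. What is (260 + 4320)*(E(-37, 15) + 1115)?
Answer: 5106700 + 4580*I*√30 ≈ 5.1067e+6 + 25086.0*I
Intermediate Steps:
E(p, S) = I*√30 (E(p, S) = √(-26 - 4) = √(-30) = I*√30)
(260 + 4320)*(E(-37, 15) + 1115) = (260 + 4320)*(I*√30 + 1115) = 4580*(1115 + I*√30) = 5106700 + 4580*I*√30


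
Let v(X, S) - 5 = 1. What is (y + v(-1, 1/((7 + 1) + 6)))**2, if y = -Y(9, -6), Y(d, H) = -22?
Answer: 784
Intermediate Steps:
v(X, S) = 6 (v(X, S) = 5 + 1 = 6)
y = 22 (y = -1*(-22) = 22)
(y + v(-1, 1/((7 + 1) + 6)))**2 = (22 + 6)**2 = 28**2 = 784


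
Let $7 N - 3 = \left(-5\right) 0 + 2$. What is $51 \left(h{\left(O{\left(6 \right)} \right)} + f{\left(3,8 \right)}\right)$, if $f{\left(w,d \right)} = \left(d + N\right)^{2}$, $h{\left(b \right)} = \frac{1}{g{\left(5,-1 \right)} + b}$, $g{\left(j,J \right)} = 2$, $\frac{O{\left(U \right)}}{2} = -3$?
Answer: $\frac{756585}{196} \approx 3860.1$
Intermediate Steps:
$O{\left(U \right)} = -6$ ($O{\left(U \right)} = 2 \left(-3\right) = -6$)
$N = \frac{5}{7}$ ($N = \frac{3}{7} + \frac{\left(-5\right) 0 + 2}{7} = \frac{3}{7} + \frac{0 + 2}{7} = \frac{3}{7} + \frac{1}{7} \cdot 2 = \frac{3}{7} + \frac{2}{7} = \frac{5}{7} \approx 0.71429$)
$h{\left(b \right)} = \frac{1}{2 + b}$
$f{\left(w,d \right)} = \left(\frac{5}{7} + d\right)^{2}$ ($f{\left(w,d \right)} = \left(d + \frac{5}{7}\right)^{2} = \left(\frac{5}{7} + d\right)^{2}$)
$51 \left(h{\left(O{\left(6 \right)} \right)} + f{\left(3,8 \right)}\right) = 51 \left(\frac{1}{2 - 6} + \frac{\left(5 + 7 \cdot 8\right)^{2}}{49}\right) = 51 \left(\frac{1}{-4} + \frac{\left(5 + 56\right)^{2}}{49}\right) = 51 \left(- \frac{1}{4} + \frac{61^{2}}{49}\right) = 51 \left(- \frac{1}{4} + \frac{1}{49} \cdot 3721\right) = 51 \left(- \frac{1}{4} + \frac{3721}{49}\right) = 51 \cdot \frac{14835}{196} = \frac{756585}{196}$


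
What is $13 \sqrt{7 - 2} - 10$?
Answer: $-10 + 13 \sqrt{5} \approx 19.069$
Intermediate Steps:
$13 \sqrt{7 - 2} - 10 = 13 \sqrt{5} - 10 = -10 + 13 \sqrt{5}$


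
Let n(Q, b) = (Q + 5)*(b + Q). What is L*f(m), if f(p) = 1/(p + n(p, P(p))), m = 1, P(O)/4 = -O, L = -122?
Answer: 122/17 ≈ 7.1765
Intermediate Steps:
P(O) = -4*O (P(O) = 4*(-O) = -4*O)
n(Q, b) = (5 + Q)*(Q + b)
f(p) = 1/(-14*p - 3*p**2) (f(p) = 1/(p + (p**2 + 5*p + 5*(-4*p) + p*(-4*p))) = 1/(p + (p**2 + 5*p - 20*p - 4*p**2)) = 1/(p + (-15*p - 3*p**2)) = 1/(-14*p - 3*p**2))
L*f(m) = -122/(1*(-14 - 3*1)) = -122/(-14 - 3) = -122/(-17) = -122*(-1)/17 = -122*(-1/17) = 122/17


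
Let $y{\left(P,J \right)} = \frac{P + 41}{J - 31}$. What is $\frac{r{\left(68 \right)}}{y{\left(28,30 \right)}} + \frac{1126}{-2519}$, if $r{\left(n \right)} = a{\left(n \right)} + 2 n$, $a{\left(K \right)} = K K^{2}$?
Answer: $- \frac{264158162}{57937} \approx -4559.4$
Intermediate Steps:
$a{\left(K \right)} = K^{3}$
$y{\left(P,J \right)} = \frac{41 + P}{-31 + J}$
$r{\left(n \right)} = n^{3} + 2 n$
$\frac{r{\left(68 \right)}}{y{\left(28,30 \right)}} + \frac{1126}{-2519} = \frac{68 \left(2 + 68^{2}\right)}{\frac{1}{-31 + 30} \left(41 + 28\right)} + \frac{1126}{-2519} = \frac{68 \left(2 + 4624\right)}{\frac{1}{-1} \cdot 69} + 1126 \left(- \frac{1}{2519}\right) = \frac{68 \cdot 4626}{\left(-1\right) 69} - \frac{1126}{2519} = \frac{314568}{-69} - \frac{1126}{2519} = 314568 \left(- \frac{1}{69}\right) - \frac{1126}{2519} = - \frac{104856}{23} - \frac{1126}{2519} = - \frac{264158162}{57937}$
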